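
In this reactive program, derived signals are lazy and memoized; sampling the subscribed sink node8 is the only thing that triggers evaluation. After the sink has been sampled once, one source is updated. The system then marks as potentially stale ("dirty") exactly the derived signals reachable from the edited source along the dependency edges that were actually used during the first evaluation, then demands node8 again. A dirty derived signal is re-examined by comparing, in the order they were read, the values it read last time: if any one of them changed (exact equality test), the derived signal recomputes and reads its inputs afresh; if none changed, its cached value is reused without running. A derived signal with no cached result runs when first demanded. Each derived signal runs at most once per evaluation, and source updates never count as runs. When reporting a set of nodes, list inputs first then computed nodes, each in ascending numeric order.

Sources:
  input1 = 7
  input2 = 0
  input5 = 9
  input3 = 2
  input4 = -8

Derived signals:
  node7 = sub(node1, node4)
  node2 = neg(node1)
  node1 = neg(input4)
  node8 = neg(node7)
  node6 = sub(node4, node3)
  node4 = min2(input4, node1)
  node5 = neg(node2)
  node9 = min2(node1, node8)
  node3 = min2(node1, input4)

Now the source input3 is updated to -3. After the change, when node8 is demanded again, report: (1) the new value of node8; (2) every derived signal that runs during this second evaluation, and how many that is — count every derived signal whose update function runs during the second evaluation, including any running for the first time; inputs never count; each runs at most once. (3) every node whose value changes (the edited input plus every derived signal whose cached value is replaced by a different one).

First demand of the output computes:
  node1 = neg(-8) = 8
  node4 = min2(-8, 8) = -8
  node7 = sub(8, -8) = 16
  node8 = neg(16) = -16

After the edit, cleaning proceeds:
  no node depends on input3 at all; the second demand re-runs nothing.

Note the shortcut — nothing in the graph depends on input3 at all, so no recomputation happens.

Demanding node8 again yields -16.
0 derived signals run: none.
The nodes whose values change: input3.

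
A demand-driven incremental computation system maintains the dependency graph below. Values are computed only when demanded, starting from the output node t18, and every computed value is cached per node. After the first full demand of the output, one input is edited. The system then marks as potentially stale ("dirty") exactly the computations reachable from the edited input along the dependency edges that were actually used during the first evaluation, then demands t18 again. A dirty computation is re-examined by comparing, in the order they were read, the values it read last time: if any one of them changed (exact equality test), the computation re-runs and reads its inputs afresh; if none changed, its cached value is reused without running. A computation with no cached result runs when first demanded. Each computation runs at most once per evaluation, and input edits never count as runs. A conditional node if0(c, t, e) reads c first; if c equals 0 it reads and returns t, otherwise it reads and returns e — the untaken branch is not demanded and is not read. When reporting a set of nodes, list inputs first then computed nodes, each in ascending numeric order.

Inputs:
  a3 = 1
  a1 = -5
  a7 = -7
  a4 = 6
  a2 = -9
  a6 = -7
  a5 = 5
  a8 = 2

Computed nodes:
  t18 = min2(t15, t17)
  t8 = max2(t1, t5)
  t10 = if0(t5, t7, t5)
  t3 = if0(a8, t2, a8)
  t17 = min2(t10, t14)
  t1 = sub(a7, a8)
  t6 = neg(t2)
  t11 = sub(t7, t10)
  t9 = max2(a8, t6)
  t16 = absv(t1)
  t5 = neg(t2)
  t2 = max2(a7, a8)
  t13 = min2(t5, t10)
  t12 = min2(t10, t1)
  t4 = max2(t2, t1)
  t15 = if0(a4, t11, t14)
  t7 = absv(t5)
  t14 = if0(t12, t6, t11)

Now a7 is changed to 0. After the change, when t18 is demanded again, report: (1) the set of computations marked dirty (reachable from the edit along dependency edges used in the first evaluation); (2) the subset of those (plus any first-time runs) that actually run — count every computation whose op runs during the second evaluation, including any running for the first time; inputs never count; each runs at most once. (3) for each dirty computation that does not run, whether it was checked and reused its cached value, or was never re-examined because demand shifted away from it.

First evaluation (everything demanded from the output):
  t1 = sub(-7, 2) = -9
  t2 = max2(-7, 2) = 2
  t5 = neg(2) = -2
  t7 = absv(-2) = 2
  t10 = if0(t5=-2 -> else branch t5) = -2
  t11 = sub(2, -2) = 4
  t12 = min2(-2, -9) = -9
  t14 = if0(t12=-9 -> else branch t11) = 4
  t15 = if0(a4=6 -> else branch t14) = 4
  t17 = min2(-2, 4) = -2
  t18 = min2(4, -2) = -2

Propagation after the edit:
  t1: runs — a7 -7->0; result -2.
  t2: runs — a7 -7->0; result 2 (same value as before).
  t5: checked — values it read are unchanged (t2 unchanged); reused cached -2 without running.
  t7: checked — values it read are unchanged (t5 unchanged); reused cached 2 without running.
  t10: checked — values it read are unchanged (t5 unchanged, t5 unchanged); reused cached -2 without running.
  t11: checked — values it read are unchanged (t7 unchanged, t10 unchanged); reused cached 4 without running.
  t12: runs — t1 -9->-2; result -2.
  t14: runs — t12 -9->-2; result 4 (same value as before).
  t15: checked — values it read are unchanged (a4 unchanged, t14 unchanged); reused cached 4 without running.
  t17: checked — values it read are unchanged (t10 unchanged, t14 unchanged); reused cached -2 without running.
  t18: checked — values it read are unchanged (t15 unchanged, t17 unchanged); reused cached -2 without running.

Key observation: the cutoff stops propagation at t5 — its inputs' values are unchanged, so it reuses its cache.

Marked dirty: t1, t2, t5, t7, t10, t11, t12, t14, t15, t17, t18.
Computations that run: t1, t2, t12, t14 — 4 in total.
Checked but reused from cache: t5, t7, t10, t11, t15, t17, t18.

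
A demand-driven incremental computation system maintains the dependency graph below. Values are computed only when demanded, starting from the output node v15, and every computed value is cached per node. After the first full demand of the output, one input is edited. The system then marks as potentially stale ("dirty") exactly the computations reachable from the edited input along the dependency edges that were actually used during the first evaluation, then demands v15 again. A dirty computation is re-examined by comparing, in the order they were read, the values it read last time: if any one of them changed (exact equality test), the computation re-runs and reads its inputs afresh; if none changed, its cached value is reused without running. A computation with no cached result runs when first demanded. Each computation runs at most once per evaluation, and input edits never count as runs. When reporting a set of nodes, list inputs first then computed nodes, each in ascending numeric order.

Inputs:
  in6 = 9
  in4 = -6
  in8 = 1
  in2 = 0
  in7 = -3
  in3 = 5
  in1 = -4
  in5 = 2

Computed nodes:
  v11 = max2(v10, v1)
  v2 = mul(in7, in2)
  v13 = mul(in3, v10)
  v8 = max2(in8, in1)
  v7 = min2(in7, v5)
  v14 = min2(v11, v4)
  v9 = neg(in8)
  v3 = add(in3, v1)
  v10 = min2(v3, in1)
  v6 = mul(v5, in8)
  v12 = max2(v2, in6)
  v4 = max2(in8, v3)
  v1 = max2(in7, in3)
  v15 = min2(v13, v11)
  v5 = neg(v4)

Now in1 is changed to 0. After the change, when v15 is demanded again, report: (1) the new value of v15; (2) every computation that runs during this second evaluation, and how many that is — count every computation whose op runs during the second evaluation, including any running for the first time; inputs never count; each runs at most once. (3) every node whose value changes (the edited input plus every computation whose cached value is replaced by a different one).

First evaluation (everything demanded from the output):
  v1 = max2(-3, 5) = 5
  v3 = add(5, 5) = 10
  v10 = min2(10, -4) = -4
  v11 = max2(-4, 5) = 5
  v13 = mul(5, -4) = -20
  v15 = min2(-20, 5) = -20

Propagation after the edit:
  v10: runs — in1 -4->0; result 0.
  v11: runs — v10 -4->0; result 5 (same value as before).
  v13: runs — v10 -4->0; result 0.
  v15: runs — v13 -20->0; result 0.

New value of v15: 0.
Computations that run: v10, v11, v13, v15 — 4 in total.
Values that change: in1, v10, v13, v15.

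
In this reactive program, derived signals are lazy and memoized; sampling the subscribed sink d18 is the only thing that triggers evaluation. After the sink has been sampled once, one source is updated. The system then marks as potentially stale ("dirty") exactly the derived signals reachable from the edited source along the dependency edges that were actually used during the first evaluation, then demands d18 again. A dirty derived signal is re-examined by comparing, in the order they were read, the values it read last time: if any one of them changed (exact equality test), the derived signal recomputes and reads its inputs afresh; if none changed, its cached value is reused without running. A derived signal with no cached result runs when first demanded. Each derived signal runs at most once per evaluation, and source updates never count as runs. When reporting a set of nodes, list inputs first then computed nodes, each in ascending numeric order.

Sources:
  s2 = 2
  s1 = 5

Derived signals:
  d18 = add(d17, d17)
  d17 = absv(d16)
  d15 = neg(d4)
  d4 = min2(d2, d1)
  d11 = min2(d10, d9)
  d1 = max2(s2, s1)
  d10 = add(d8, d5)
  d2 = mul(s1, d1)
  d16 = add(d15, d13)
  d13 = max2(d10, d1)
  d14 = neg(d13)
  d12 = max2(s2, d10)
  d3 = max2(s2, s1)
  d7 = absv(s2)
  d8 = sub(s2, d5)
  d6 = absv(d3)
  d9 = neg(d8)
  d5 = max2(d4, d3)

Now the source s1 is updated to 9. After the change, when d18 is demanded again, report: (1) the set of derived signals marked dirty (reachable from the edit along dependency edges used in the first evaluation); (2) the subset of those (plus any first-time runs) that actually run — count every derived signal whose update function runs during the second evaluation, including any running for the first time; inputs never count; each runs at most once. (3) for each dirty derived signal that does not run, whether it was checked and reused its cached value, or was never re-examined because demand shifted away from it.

The edit dirties: d1, d2, d3, d4, d5, d8, d10, d13, d15, d16, d17, d18.
10 derived signals run: d1, d2, d3, d4, d5, d8, d10, d13, d15, d16.
Cache hits after checking: d17, d18.
Note where the cutoff bites: d17 is checked, finds nothing changed, and keeps its cache.

First demand of the output computes:
  d1 = max2(2, 5) = 5
  d2 = mul(5, 5) = 25
  d3 = max2(2, 5) = 5
  d4 = min2(25, 5) = 5
  d5 = max2(5, 5) = 5
  d8 = sub(2, 5) = -3
  d10 = add(-3, 5) = 2
  d13 = max2(2, 5) = 5
  d15 = neg(5) = -5
  d16 = add(-5, 5) = 0
  d17 = absv(0) = 0
  d18 = add(0, 0) = 0

After the edit, cleaning proceeds:
  d1: a read changed (s1 5->9) — executes, giving 9.
  d2: a read changed (s1 5->9; d1 5->9) — executes, giving 81.
  d3: a read changed (s1 5->9) — executes, giving 9.
  d4: a read changed (d2 25->81; d1 5->9) — executes, giving 9.
  d5: a read changed (d4 5->9; d3 5->9) — executes, giving 9.
  d8: a read changed (d5 5->9) — executes, giving -7.
  d10: a read changed (d8 -3->-7; d5 5->9) — executes, giving 2 — identical to its old value.
  d13: a read changed (d1 5->9) — executes, giving 9.
  d15: a read changed (d4 5->9) — executes, giving -9.
  d16: a read changed (d15 -5->-9; d13 5->9) — executes, giving 0 — identical to its old value.
  d17: dirty, but its reads are unchanged (d16 unchanged); cached 0 stands.
  d18: dirty, but its reads are unchanged (d17 unchanged, d17 unchanged); cached 0 stands.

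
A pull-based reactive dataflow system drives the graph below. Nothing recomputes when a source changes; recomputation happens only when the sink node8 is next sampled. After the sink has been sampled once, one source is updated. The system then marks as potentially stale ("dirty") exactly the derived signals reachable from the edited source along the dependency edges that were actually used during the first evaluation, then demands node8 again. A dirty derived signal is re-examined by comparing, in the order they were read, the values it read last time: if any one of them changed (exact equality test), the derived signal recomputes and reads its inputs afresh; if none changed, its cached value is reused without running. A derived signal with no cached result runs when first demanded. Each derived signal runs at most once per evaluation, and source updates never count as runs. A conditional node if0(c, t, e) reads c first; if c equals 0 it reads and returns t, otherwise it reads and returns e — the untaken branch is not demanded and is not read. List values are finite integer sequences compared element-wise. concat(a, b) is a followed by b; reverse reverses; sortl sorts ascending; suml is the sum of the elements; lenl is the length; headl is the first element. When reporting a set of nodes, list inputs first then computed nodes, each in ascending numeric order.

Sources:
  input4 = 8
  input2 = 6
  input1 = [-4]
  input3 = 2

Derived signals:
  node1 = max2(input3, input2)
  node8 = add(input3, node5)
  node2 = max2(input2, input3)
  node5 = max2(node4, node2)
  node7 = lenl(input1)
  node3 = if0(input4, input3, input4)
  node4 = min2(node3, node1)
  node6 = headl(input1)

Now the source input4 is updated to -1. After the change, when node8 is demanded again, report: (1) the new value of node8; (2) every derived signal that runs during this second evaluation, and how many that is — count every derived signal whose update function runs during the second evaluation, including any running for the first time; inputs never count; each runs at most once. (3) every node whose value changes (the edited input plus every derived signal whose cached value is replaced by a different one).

New value of node8: 8.
Derived signals that run: node3, node4, node5 — 3 in total.
Values that change: input4, node3, node4.
Key observation: the change is absorbed at node5 — it re-runs but produces the same value, and the output's value is unchanged.

First evaluation (everything demanded from the output):
  node1 = max2(2, 6) = 6
  node2 = max2(6, 2) = 6
  node3 = if0(input4=8 -> else branch input4) = 8
  node4 = min2(8, 6) = 6
  node5 = max2(6, 6) = 6
  node8 = add(2, 6) = 8

Propagation after the edit:
  node3: runs — input4 8->-1; input4 8->-1; result -1.
  node4: runs — node3 8->-1; result -1.
  node5: runs — node4 6->-1; result 6 (same value as before).
  node8: checked — values it read are unchanged (input3 unchanged, node5 unchanged); reused cached 8 without running.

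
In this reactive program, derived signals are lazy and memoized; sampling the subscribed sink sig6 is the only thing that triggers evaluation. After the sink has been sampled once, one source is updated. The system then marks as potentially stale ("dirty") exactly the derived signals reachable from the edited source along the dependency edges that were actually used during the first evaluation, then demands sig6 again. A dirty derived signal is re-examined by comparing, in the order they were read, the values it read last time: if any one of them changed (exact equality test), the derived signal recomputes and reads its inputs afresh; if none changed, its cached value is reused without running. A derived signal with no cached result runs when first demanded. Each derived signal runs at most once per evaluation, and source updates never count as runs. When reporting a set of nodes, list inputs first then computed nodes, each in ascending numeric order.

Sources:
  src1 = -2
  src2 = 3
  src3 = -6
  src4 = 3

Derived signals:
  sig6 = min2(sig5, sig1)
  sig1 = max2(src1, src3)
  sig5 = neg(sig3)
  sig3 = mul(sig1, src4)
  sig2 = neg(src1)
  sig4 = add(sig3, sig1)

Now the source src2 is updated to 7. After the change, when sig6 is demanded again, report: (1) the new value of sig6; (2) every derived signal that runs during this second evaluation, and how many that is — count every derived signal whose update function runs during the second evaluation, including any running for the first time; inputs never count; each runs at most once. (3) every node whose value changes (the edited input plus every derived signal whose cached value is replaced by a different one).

Demanding sig6 again yields -2.
0 derived signals run: none.
The nodes whose values change: src2.
Note the shortcut — nothing in the graph depends on src2 at all, so no recomputation happens.

First demand of the output computes:
  sig1 = max2(-2, -6) = -2
  sig3 = mul(-2, 3) = -6
  sig5 = neg(-6) = 6
  sig6 = min2(6, -2) = -2

After the edit, cleaning proceeds:
  no node depends on src2 at all; the second demand re-runs nothing.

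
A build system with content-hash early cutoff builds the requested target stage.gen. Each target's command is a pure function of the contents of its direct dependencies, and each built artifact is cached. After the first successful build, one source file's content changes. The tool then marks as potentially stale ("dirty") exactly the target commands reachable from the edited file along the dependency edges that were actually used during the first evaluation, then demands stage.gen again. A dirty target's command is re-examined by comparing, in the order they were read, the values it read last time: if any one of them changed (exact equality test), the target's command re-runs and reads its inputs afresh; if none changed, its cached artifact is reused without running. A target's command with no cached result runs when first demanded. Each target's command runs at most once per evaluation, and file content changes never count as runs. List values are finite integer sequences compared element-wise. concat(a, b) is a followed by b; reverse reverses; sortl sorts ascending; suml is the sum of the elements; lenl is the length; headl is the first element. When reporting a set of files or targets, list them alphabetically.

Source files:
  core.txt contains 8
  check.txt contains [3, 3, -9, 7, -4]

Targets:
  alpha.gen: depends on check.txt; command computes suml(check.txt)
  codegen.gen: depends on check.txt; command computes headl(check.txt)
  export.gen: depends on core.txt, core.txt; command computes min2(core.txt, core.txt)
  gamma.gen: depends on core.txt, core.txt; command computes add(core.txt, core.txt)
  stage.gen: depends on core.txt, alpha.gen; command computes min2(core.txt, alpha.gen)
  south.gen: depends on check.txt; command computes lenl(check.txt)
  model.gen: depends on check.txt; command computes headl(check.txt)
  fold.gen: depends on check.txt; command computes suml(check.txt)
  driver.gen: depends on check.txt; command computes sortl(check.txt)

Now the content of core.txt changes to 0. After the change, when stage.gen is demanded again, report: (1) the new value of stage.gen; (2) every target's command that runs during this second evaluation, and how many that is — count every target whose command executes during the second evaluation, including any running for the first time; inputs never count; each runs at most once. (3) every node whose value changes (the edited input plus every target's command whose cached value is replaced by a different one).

New value of stage.gen: 0.
Target commands that run: stage.gen — 1 in total.
Values that change: core.txt.

First evaluation (everything demanded from the output):
  alpha.gen = suml([3, 3, -9, 7, -4]) = 0
  stage.gen = min2(8, 0) = 0

Propagation after the edit:
  stage.gen: runs — core.txt 8->0; result 0 (same value as before).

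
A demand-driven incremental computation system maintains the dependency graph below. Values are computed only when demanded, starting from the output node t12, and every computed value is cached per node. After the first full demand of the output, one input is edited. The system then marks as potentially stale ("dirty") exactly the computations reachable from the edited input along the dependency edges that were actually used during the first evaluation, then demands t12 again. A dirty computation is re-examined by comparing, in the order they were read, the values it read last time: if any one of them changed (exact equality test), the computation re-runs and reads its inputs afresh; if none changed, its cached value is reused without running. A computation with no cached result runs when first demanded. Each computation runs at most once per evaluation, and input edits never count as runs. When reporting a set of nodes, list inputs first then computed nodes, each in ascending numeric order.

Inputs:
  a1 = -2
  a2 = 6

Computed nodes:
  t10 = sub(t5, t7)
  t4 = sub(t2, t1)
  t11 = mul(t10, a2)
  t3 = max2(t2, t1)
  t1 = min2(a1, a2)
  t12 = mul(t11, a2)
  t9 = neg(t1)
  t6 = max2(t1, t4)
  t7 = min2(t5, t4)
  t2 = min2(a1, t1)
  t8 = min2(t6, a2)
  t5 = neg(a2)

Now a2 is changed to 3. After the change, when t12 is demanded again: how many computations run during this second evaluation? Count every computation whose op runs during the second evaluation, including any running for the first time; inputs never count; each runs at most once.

Computations that run: t1, t5, t7, t10, t11, t12 — 6 in total.
Key observation: the cutoff stops propagation at t2 — its inputs' values are unchanged, so it reuses its cache.

First evaluation (everything demanded from the output):
  t1 = min2(-2, 6) = -2
  t2 = min2(-2, -2) = -2
  t4 = sub(-2, -2) = 0
  t5 = neg(6) = -6
  t7 = min2(-6, 0) = -6
  t10 = sub(-6, -6) = 0
  t11 = mul(0, 6) = 0
  t12 = mul(0, 6) = 0

Propagation after the edit:
  t1: runs — a2 6->3; result -2 (same value as before).
  t2: checked — values it read are unchanged (a1 unchanged, t1 unchanged); reused cached -2 without running.
  t4: checked — values it read are unchanged (t2 unchanged, t1 unchanged); reused cached 0 without running.
  t5: runs — a2 6->3; result -3.
  t7: runs — t5 -6->-3; result -3.
  t10: runs — t5 -6->-3; t7 -6->-3; result 0 (same value as before).
  t11: runs — a2 6->3; result 0 (same value as before).
  t12: runs — a2 6->3; result 0 (same value as before).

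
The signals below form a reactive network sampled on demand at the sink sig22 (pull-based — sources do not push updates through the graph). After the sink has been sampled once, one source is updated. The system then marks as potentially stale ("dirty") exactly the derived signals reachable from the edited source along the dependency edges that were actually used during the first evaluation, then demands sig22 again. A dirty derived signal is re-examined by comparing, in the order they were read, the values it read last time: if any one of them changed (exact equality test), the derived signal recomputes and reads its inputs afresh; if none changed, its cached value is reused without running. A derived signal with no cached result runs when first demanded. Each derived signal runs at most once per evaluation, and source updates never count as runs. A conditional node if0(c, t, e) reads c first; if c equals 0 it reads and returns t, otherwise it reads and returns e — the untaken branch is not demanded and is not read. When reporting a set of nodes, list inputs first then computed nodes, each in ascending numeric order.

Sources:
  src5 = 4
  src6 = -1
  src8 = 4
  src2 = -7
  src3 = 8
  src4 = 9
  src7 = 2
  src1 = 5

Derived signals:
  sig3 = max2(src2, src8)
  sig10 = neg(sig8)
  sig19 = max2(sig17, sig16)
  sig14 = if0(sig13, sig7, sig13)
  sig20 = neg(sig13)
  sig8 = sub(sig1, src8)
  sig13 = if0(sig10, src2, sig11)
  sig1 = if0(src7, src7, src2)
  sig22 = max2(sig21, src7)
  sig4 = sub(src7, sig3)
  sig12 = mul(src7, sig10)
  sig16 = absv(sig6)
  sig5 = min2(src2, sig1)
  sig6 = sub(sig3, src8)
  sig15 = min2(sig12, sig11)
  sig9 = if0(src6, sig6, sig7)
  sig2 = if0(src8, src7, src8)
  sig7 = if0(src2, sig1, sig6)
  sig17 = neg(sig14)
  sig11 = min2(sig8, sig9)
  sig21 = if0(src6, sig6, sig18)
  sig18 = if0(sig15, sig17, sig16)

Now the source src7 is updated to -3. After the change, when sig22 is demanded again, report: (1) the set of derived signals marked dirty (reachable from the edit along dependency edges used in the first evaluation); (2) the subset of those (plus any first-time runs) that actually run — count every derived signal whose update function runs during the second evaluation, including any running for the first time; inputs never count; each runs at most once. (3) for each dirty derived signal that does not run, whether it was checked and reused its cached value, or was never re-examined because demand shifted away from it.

Dirty set: sig1, sig8, sig10, sig11, sig12, sig15, sig18, sig21, sig22.
Run set: sig1, sig12, sig15, sig18, sig22 (5 run).
Re-examined without running (cache reused): sig8, sig10, sig11, sig21.
The important point: at sig8 every value read last time is unchanged, so the dirty flag clears without a run.

Initial pass — values computed on the first demand:
  sig1 = if0(src7=2 -> else branch src2) = -7
  sig3 = max2(-7, 4) = 4
  sig6 = sub(4, 4) = 0
  sig7 = if0(src2=-7 -> else branch sig6) = 0
  sig8 = sub(-7, 4) = -11
  sig9 = if0(src6=-1 -> else branch sig7) = 0
  sig10 = neg(-11) = 11
  sig11 = min2(-11, 0) = -11
  sig12 = mul(2, 11) = 22
  sig15 = min2(22, -11) = -11
  sig16 = absv(0) = 0
  sig18 = if0(sig15=-11 -> else branch sig16) = 0
  sig21 = if0(src6=-1 -> else branch sig18) = 0
  sig22 = max2(0, 2) = 2

Second demand — change propagation:
  sig1: re-runs because src7 2->-3; new result -7 (unchanged).
  sig8: re-examined; everything it read last time is the same (sig1 unchanged, src8 unchanged) — cache -11 kept, no run.
  sig10: re-examined; everything it read last time is the same (sig8 unchanged) — cache 11 kept, no run.
  sig11: re-examined; everything it read last time is the same (sig8 unchanged, sig9 unchanged) — cache -11 kept, no run.
  sig12: re-runs because src7 2->-3; new result -33.
  sig15: re-runs because sig12 22->-33; new result -33.
  sig18: re-runs because sig15 -11->-33; new result 0 (unchanged).
  sig21: re-examined; everything it read last time is the same (src6 unchanged, sig18 unchanged) — cache 0 kept, no run.
  sig22: re-runs because src7 2->-3; new result 0.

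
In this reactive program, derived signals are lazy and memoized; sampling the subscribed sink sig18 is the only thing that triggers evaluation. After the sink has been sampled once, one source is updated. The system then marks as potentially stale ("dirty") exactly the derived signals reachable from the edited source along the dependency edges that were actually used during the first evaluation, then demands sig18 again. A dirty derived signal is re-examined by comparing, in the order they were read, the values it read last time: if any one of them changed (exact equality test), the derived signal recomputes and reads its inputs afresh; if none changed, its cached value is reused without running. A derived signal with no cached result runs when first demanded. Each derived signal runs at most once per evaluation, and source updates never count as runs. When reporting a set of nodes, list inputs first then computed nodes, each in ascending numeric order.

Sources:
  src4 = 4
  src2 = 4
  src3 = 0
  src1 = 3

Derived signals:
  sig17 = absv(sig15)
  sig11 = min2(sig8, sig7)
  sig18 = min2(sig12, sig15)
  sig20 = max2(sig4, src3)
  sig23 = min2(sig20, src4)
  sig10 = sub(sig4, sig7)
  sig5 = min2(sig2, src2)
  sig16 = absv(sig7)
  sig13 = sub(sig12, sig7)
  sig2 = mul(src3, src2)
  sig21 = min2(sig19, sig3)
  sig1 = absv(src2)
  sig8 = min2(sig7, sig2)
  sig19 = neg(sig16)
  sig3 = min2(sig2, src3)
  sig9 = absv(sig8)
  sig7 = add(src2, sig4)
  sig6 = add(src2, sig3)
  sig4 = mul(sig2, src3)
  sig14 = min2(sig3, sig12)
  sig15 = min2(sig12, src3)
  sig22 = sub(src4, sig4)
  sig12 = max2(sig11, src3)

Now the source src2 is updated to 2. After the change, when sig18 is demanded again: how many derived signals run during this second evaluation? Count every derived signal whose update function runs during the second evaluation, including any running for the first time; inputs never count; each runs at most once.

First demand of the output computes:
  sig2 = mul(0, 4) = 0
  sig4 = mul(0, 0) = 0
  sig7 = add(4, 0) = 4
  sig8 = min2(4, 0) = 0
  sig11 = min2(0, 4) = 0
  sig12 = max2(0, 0) = 0
  sig15 = min2(0, 0) = 0
  sig18 = min2(0, 0) = 0

After the edit, cleaning proceeds:
  sig2: a read changed (src2 4->2) — executes, giving 0 — identical to its old value.
  sig4: dirty, but its reads are unchanged (sig2 unchanged, src3 unchanged); cached 0 stands.
  sig7: a read changed (src2 4->2) — executes, giving 2.
  sig8: a read changed (sig7 4->2) — executes, giving 0 — identical to its old value.
  sig11: a read changed (sig7 4->2) — executes, giving 0 — identical to its old value.
  sig12: dirty, but its reads are unchanged (sig11 unchanged, src3 unchanged); cached 0 stands.
  sig15: dirty, but its reads are unchanged (sig12 unchanged, src3 unchanged); cached 0 stands.
  sig18: dirty, but its reads are unchanged (sig12 unchanged, sig15 unchanged); cached 0 stands.

Note where the cutoff bites: sig4 is checked, finds nothing changed, and keeps its cache.

4 derived signals run: sig2, sig7, sig8, sig11.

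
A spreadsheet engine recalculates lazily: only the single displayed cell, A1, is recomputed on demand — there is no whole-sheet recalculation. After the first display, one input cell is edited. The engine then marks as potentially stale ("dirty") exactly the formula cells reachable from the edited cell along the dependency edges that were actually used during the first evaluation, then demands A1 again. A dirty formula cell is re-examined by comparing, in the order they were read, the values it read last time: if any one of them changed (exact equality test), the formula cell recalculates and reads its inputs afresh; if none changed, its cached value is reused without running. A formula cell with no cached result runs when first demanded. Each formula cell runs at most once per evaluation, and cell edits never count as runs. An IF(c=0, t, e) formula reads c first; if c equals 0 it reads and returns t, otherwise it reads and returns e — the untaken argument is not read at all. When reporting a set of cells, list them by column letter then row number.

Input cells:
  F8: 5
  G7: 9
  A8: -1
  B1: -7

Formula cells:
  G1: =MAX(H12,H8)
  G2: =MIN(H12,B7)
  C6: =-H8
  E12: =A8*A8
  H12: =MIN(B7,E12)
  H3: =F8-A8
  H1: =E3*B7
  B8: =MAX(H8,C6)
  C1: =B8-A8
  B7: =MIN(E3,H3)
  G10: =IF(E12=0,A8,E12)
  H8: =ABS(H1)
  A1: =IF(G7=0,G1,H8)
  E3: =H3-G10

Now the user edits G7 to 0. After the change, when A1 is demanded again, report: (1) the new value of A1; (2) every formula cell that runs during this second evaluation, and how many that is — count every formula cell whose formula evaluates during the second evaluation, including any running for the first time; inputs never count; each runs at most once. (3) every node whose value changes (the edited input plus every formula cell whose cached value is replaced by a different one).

First evaluation (everything demanded from the output):
  E12 = -1 * -1 = 1
  G10 = IF(E12=0: E12=1 -> else branch E12) = 1
  H3 = 5 - -1 = 6
  E3 = 6 - 1 = 5
  B7 = MIN(5, 6) = 5
  H1 = 5 * 5 = 25
  H8 = ABS(25) = 25
  A1 = IF(G7=0: G7=9 -> else branch H8) = 25

Propagation after the edit:
  H12: demanded for the first time — runs, produces 1.
  G1: demanded for the first time — runs, produces 25.
  A1: runs — G7 9->0; result 25 (same value as before).

Key observation: a condition flipped, so demand reaches new nodes — G1, H12 run for the first time.

New value of A1: 25.
Formula cells that run: A1, G1, H12 — 3 in total.
Values that change: G7.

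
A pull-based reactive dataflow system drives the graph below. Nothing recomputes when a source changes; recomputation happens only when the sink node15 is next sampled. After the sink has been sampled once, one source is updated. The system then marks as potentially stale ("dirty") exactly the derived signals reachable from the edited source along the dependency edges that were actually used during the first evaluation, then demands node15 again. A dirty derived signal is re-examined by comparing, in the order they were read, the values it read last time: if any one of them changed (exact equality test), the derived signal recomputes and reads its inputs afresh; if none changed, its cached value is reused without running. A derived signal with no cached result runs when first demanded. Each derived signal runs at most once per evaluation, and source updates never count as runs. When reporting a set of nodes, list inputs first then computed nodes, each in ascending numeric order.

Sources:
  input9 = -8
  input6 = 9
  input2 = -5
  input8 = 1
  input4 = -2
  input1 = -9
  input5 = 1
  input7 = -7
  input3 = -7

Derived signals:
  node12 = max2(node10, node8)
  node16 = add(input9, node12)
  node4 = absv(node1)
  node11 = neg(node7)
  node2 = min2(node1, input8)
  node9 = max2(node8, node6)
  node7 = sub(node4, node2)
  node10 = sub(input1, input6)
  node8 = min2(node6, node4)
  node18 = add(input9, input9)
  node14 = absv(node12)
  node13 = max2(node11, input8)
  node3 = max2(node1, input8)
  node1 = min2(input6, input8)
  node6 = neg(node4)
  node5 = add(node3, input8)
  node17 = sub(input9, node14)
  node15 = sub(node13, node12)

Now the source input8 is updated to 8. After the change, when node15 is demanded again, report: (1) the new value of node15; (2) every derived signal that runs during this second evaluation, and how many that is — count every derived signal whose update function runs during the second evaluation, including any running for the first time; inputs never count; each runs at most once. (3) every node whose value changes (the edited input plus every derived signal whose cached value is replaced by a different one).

First evaluation (everything demanded from the output):
  node1 = min2(9, 1) = 1
  node2 = min2(1, 1) = 1
  node4 = absv(1) = 1
  node6 = neg(1) = -1
  node7 = sub(1, 1) = 0
  node8 = min2(-1, 1) = -1
  node10 = sub(-9, 9) = -18
  node11 = neg(0) = 0
  node12 = max2(-18, -1) = -1
  node13 = max2(0, 1) = 1
  node15 = sub(1, -1) = 2

Propagation after the edit:
  node1: runs — input8 1->8; result 8.
  node2: runs — node1 1->8; input8 1->8; result 8.
  node4: runs — node1 1->8; result 8.
  node6: runs — node4 1->8; result -8.
  node7: runs — node4 1->8; node2 1->8; result 0 (same value as before).
  node8: runs — node6 -1->-8; node4 1->8; result -8.
  node11: checked — values it read are unchanged (node7 unchanged); reused cached 0 without running.
  node12: runs — node8 -1->-8; result -8.
  node13: runs — input8 1->8; result 8.
  node15: runs — node13 1->8; node12 -1->-8; result 16.

Key observation: the cutoff stops propagation at node11 — its inputs' values are unchanged, so it reuses its cache.

New value of node15: 16.
Derived signals that run: node1, node2, node4, node6, node7, node8, node12, node13, node15 — 9 in total.
Values that change: input8, node1, node2, node4, node6, node8, node12, node13, node15.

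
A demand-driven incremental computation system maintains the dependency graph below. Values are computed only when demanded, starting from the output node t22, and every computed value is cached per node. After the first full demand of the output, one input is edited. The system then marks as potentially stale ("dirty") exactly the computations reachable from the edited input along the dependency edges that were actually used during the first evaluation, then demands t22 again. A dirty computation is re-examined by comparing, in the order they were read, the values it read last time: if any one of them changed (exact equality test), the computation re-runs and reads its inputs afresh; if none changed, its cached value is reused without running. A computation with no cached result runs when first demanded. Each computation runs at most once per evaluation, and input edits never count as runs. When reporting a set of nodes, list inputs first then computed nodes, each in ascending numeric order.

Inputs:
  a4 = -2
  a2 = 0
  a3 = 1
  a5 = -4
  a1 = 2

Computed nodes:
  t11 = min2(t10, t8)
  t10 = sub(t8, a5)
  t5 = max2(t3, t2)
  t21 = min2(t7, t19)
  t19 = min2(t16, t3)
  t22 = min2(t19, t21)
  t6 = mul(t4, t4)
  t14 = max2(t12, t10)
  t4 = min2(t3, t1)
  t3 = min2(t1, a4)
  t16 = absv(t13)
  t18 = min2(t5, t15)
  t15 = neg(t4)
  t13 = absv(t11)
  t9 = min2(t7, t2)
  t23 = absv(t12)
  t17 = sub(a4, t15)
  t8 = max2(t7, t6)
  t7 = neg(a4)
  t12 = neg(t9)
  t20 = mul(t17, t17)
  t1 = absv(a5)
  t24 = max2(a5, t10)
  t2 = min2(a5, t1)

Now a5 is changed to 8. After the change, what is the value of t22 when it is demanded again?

New value of t22: -2.
Key observation: the cutoff stops propagation at t6 — its inputs' values are unchanged, so it reuses its cache.

First evaluation (everything demanded from the output):
  t1 = absv(-4) = 4
  t3 = min2(4, -2) = -2
  t4 = min2(-2, 4) = -2
  t6 = mul(-2, -2) = 4
  t7 = neg(-2) = 2
  t8 = max2(2, 4) = 4
  t10 = sub(4, -4) = 8
  t11 = min2(8, 4) = 4
  t13 = absv(4) = 4
  t16 = absv(4) = 4
  t19 = min2(4, -2) = -2
  t21 = min2(2, -2) = -2
  t22 = min2(-2, -2) = -2

Propagation after the edit:
  t1: runs — a5 -4->8; result 8.
  t3: runs — t1 4->8; result -2 (same value as before).
  t4: runs — t1 4->8; result -2 (same value as before).
  t6: checked — values it read are unchanged (t4 unchanged, t4 unchanged); reused cached 4 without running.
  t8: checked — values it read are unchanged (t7 unchanged, t6 unchanged); reused cached 4 without running.
  t10: runs — a5 -4->8; result -4.
  t11: runs — t10 8->-4; result -4.
  t13: runs — t11 4->-4; result 4 (same value as before).
  t16: checked — values it read are unchanged (t13 unchanged); reused cached 4 without running.
  t19: checked — values it read are unchanged (t16 unchanged, t3 unchanged); reused cached -2 without running.
  t21: checked — values it read are unchanged (t7 unchanged, t19 unchanged); reused cached -2 without running.
  t22: checked — values it read are unchanged (t19 unchanged, t21 unchanged); reused cached -2 without running.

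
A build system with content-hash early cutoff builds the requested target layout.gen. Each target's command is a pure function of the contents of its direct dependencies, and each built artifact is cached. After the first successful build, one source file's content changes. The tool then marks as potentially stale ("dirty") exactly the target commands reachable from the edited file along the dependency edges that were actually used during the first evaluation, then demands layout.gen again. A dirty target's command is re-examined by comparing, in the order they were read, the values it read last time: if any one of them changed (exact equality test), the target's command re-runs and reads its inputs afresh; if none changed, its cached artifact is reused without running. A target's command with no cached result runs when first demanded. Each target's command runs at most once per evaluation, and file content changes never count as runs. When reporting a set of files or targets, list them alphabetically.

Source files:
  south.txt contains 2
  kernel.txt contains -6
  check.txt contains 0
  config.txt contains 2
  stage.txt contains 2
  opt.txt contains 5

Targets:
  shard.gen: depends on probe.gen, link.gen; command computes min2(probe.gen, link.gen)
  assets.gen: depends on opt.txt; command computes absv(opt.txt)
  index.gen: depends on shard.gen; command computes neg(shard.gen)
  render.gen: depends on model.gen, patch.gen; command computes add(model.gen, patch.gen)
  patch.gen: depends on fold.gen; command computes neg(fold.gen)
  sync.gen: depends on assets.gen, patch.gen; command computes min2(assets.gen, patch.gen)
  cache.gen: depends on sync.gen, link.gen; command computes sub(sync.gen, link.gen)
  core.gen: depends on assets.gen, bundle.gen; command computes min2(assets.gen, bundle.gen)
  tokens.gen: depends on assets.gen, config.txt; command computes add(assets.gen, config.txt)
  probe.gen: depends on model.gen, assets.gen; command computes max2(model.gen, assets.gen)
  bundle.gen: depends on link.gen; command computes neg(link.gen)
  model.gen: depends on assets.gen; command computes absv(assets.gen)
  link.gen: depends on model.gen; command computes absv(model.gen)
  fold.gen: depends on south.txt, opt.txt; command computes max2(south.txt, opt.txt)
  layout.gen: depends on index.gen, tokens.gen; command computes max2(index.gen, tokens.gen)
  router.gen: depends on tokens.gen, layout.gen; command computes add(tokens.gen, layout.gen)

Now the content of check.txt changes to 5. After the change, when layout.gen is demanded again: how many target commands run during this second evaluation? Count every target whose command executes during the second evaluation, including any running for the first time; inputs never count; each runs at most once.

First evaluation (everything demanded from the output):
  assets.gen = absv(5) = 5
  model.gen = absv(5) = 5
  link.gen = absv(5) = 5
  probe.gen = max2(5, 5) = 5
  shard.gen = min2(5, 5) = 5
  index.gen = neg(5) = -5
  tokens.gen = add(5, 2) = 7
  layout.gen = max2(-5, 7) = 7

Propagation after the edit:
  check.txt feeds no computation that the output demands — nothing is marked dirty and nothing runs.

Key observation: check.txt is never demanded by the output, so the edit triggers no recomputation at all.

Target commands that run: none — 0 in total.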